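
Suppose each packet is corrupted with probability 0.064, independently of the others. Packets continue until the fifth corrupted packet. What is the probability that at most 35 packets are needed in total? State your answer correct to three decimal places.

Finishing within 35 packets ⇔ at least 5 successes in the first 35. With X ~ Binomial(35, 0.064), P(Y ≤ 35) = 1 − P(X ≤ 4).
  k=0: C(35,0)·0.064^0·0.936^35 = 0.09878
  k=1: C(35,1)·0.064^1·0.936^34 = 0.23639
  k=2: C(35,2)·0.064^2·0.936^33 = 0.27478
  k=3: C(35,3)·0.064^3·0.936^32 = 0.20667
  k=4: C(35,4)·0.064^4·0.936^31 = 0.11305
1 − 0.92966 = 0.07034

0.070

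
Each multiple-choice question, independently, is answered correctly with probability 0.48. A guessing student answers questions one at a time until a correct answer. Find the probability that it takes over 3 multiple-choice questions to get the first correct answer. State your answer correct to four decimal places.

Y = number of multiple-choice questions to the first success; geometric, p = 0.48.
P(Y > 3) = P(first 3 all fail) = (1−p)^3 = 0.140608

0.1406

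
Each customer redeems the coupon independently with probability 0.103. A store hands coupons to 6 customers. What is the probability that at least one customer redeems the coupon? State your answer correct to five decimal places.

P(at least one) = 1 − P(none) = 1 − (1 − 0.103)^6
= 1 − 0.5209004 = 0.4790996

0.47910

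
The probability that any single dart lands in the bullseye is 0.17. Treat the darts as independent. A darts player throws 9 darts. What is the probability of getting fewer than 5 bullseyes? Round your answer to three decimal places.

X ~ Binomial(9, 0.17); P(X ≤ 4) = Σ C(9,k) p^k (1−p)^(9−k) over k:
  k=0: C(9,0)·0.17^0·0.83^9 = 0.18694
  k=1: C(9,1)·0.17^1·0.83^8 = 0.34460
  k=2: C(9,2)·0.17^2·0.83^7 = 0.28232
  k=3: C(9,3)·0.17^3·0.83^6 = 0.13493
  k=4: C(9,4)·0.17^4·0.83^5 = 0.04145
Total = 0.99024

0.990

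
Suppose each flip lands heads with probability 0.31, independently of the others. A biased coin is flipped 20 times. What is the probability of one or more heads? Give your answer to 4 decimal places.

P(at least one) = 1 − P(none) = 1 − (1 − 0.31)^20
= 1 − 0.000598 = 0.999402

0.9994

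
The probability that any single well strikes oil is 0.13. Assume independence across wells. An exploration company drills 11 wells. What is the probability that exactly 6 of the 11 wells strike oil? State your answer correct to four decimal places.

X ~ Binomial(n=11, p=0.13).
P(X=6) = C(11,6) · p^6 · (1−p)^5
= 462 · 4.8268e-06 · 0.49842 = 0.001111

0.0011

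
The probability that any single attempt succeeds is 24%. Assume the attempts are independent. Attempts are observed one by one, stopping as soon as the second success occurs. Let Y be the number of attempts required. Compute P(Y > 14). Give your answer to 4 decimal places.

Needing more than 14 attempts ⇔ fewer than 2 successes in the first 14. With X ~ Binomial(14, 0.24), P(Y > 14) = P(X ≤ 1).
  k=0: C(14,0)·0.24^0·0.76^14 = 0.021448
  k=1: C(14,1)·0.24^1·0.76^13 = 0.094823
P(X ≤ 1) = 0.116272

0.1163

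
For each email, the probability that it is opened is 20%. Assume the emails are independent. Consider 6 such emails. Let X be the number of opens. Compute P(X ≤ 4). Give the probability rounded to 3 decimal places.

X ~ Binomial(6, 0.20); P(X ≤ 4) = Σ C(6,k) p^k (1−p)^(6−k) over k:
  k=0: C(6,0)·0.20^0·0.80^6 = 0.26214
  k=1: C(6,1)·0.20^1·0.80^5 = 0.39322
  k=2: C(6,2)·0.20^2·0.80^4 = 0.24576
  k=3: C(6,3)·0.20^3·0.80^3 = 0.08192
  k=4: C(6,4)·0.20^4·0.80^2 = 0.01536
Total = 0.99840

0.998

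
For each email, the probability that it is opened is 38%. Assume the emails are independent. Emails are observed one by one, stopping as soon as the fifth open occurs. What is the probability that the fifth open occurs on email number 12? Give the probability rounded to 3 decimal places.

Y = trial on which the fifth success occurs; negative binomial, r=5, p=0.38.
P(Y=12) = C(11,4) · p^5 · (1−p)^7
= 330 · 0.0079235 · 0.035216 = 0.09208

0.092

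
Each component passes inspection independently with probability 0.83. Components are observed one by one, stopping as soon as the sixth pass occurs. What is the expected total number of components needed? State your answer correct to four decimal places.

Y = total components until the sixth success; negative binomial with r=6, p=0.83.
E[Y] = r / p = 6 / 0.83 = 7.228916

7.2289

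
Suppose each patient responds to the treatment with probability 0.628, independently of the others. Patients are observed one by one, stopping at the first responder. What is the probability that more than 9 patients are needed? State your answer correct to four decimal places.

0.0001

Y = number of patients to the first success; geometric, p = 0.628.
P(Y > 9) = P(first 9 all fail) = (1−p)^9 = 0.000136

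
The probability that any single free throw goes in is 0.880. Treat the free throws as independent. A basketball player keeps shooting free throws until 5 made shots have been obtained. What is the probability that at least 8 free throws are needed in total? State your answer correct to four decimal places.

Needing more than 7 free throws ⇔ fewer than 5 successes in the first 7. With X ~ Binomial(7, 0.88), P(Y > 7) = P(X ≤ 4).
  k=0: C(7,0)·0.88^0·0.12^7 = 0.000000
  k=1: C(7,1)·0.88^1·0.12^6 = 0.000018
  k=2: C(7,2)·0.88^2·0.12^5 = 0.000405
  k=3: C(7,3)·0.88^3·0.12^4 = 0.004946
  k=4: C(7,4)·0.88^4·0.12^3 = 0.036270
P(X ≤ 4) = 0.041639

0.0416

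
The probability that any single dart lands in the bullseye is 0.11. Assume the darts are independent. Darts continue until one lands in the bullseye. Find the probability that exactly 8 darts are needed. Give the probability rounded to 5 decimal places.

0.04865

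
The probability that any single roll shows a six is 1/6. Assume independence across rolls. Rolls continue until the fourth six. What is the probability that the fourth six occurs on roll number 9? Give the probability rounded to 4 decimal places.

Y = trial on which the fourth success occurs; negative binomial, r=4, p=0.166667.
P(Y=9) = C(8,3) · p^4 · (1−p)^5
= 56 · 0.0007716 · 0.40188 = 0.017365

0.0174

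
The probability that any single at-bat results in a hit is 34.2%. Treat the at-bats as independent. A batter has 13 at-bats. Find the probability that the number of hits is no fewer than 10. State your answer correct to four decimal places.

0.0021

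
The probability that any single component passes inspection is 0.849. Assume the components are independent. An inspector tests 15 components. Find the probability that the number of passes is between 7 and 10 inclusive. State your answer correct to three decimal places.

X ~ Binomial(15, 0.849); P(7 ≤ X ≤ 10) = Σ C(15,k) p^k (1−p)^(15−k) over k:
  k=7: C(15,7)·0.849^7·0.151^8 = 0.00055
  k=8: C(15,8)·0.849^8·0.151^7 = 0.00311
  k=9: C(15,9)·0.849^9·0.151^6 = 0.01360
  k=10: C(15,10)·0.849^10·0.151^5 = 0.04587
Total = 0.06313

0.063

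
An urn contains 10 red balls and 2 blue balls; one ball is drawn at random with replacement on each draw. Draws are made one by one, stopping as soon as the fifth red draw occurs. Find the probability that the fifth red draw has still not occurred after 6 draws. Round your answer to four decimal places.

Needing more than 6 draws ⇔ fewer than 5 successes in the first 6. With X ~ Binomial(6, 0.833333), P(Y > 6) = P(X ≤ 4).
  k=0: C(6,0)·0.833333^0·0.166667^6 = 0.000021
  k=1: C(6,1)·0.833333^1·0.166667^5 = 0.000643
  k=2: C(6,2)·0.833333^2·0.166667^4 = 0.008038
  k=3: C(6,3)·0.833333^3·0.166667^3 = 0.053584
  k=4: C(6,4)·0.833333^4·0.166667^2 = 0.200939
P(X ≤ 4) = 0.263224

0.2632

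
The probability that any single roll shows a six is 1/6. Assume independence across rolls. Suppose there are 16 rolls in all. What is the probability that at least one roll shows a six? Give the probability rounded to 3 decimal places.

P(at least one) = 1 − P(none) = 1 − (1 − 0.166667)^16
= 1 − 0.05409 = 0.94591

0.946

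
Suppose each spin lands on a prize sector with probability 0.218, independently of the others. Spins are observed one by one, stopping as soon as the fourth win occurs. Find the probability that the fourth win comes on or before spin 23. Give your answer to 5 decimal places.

Finishing within 23 spins ⇔ at least 4 successes in the first 23. With X ~ Binomial(23, 0.218), P(Y ≤ 23) = 1 − P(X ≤ 3).
  k=0: C(23,0)·0.218^0·0.782^23 = 0.0034975
  k=1: C(23,1)·0.218^1·0.782^22 = 0.0224250
  k=2: C(23,2)·0.218^2·0.782^21 = 0.0687662
  k=3: C(23,3)·0.218^3·0.782^20 = 0.1341909
1 − 0.2288797 = 0.7711203

0.77112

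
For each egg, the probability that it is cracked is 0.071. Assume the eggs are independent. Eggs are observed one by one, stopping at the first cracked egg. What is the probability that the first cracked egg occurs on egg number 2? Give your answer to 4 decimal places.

Geometric (trials to first success), p = 0.071.
P(Y = 2) = (1−p)^1 · p = 0.929 · 0.071 = 0.065959

0.0660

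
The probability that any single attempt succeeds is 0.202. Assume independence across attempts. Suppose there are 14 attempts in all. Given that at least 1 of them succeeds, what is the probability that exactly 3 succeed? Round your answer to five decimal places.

X ~ Binomial(14, 0.202). Want P(X=3 | X≥1) = P(X=3) / P(X≥1).
P(X=3) = C(14,3)·0.202^3·0.798^11 = 0.2507190
P(X≥1) = 1 − 0.0424659 = 0.9575341
Ratio = 0.2507190 / 0.9575341 = 0.2618382

0.26184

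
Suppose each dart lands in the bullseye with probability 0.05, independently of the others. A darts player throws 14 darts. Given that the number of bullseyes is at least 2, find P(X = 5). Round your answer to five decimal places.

0.00258

X ~ Binomial(14, 0.05). Want P(X=5 | X≥2) = P(X=5) / P(X≥2).
P(X=5) = C(14,5)·0.05^5·0.95^9 = 0.0003943
P(X≥2) = 1 − 0.4876750 − 0.3593395 = 0.1529856
Ratio = 0.0003943 / 0.1529856 = 0.0025774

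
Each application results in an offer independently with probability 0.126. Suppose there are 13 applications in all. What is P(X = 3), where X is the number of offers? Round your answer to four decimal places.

X ~ Binomial(n=13, p=0.126).
P(X=3) = C(13,3) · p^3 · (1−p)^10
= 286 · 0.0020004 · 0.26008 = 0.148796

0.1488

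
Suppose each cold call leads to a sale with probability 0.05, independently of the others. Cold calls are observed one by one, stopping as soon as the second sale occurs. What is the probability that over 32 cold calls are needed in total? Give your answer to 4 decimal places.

Needing more than 32 cold calls ⇔ fewer than 2 successes in the first 32. With X ~ Binomial(32, 0.05), P(Y > 32) = P(X ≤ 1).
  k=0: C(32,0)·0.05^0·0.95^32 = 0.193711
  k=1: C(32,1)·0.05^1·0.95^31 = 0.326251
P(X ≤ 1) = 0.519962

0.5200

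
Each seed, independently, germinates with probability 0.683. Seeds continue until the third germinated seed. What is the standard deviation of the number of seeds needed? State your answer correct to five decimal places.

Y = total seeds until the third success; negative binomial with r=3, p=0.683.
SD(Y) = √[r(1−p)/p²] = √(2.0386333) = 1.4278072

1.42781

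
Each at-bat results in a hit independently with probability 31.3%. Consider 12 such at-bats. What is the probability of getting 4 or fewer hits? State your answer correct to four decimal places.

0.6886

X ~ Binomial(12, 0.313); P(X ≤ 4) = Σ C(12,k) p^k (1−p)^(12−k) over k:
  k=0: C(12,0)·0.313^0·0.687^12 = 0.011053
  k=1: C(12,1)·0.313^1·0.687^11 = 0.060430
  k=2: C(12,2)·0.313^2·0.687^10 = 0.151426
  k=3: C(12,3)·0.313^3·0.687^9 = 0.229967
  k=4: C(12,4)·0.313^4·0.687^8 = 0.235742
Total = 0.688618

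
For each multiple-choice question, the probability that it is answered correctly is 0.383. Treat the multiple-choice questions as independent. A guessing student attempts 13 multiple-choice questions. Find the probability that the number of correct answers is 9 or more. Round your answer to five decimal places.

0.02379

X ~ Binomial(13, 0.383); P(X ≥ 9) = Σ C(13,k) p^k (1−p)^(13−k) over k:
  k=9: C(13,9)·0.383^9·0.617^4 = 0.0183754
  k=10: C(13,10)·0.383^10·0.617^3 = 0.0045626
  k=11: C(13,11)·0.383^11·0.617^2 = 0.0007724
  k=12: C(13,12)·0.383^12·0.617^1 = 0.0000799
  k=13: C(13,13)·0.383^13·0.617^0 = 0.0000038
Total = 0.0237941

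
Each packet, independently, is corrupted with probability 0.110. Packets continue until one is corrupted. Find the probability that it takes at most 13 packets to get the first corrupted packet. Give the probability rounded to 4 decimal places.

Y = number of packets to the first success; geometric, p = 0.11.
P(Y ≤ 13) = 1 − (1−p)^13 = 1 − 0.219821 = 0.780179

0.7802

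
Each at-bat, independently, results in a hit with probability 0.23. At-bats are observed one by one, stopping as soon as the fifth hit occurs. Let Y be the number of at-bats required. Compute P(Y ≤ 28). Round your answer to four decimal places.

0.8054

Finishing within 28 at-bats ⇔ at least 5 successes in the first 28. With X ~ Binomial(28, 0.23), P(Y ≤ 28) = 1 − P(X ≤ 4).
  k=0: C(28,0)·0.23^0·0.77^28 = 0.000663
  k=1: C(28,1)·0.23^1·0.77^27 = 0.005548
  k=2: C(28,2)·0.23^2·0.77^26 = 0.022372
  k=3: C(28,3)·0.23^3·0.77^25 = 0.057916
  k=4: C(28,4)·0.23^4·0.77^24 = 0.108122
1 − 0.194621 = 0.805379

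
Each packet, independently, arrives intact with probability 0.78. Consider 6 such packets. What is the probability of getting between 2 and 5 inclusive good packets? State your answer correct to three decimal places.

X ~ Binomial(6, 0.78); P(2 ≤ X ≤ 5) = Σ C(6,k) p^k (1−p)^(6−k) over k:
  k=2: C(6,2)·0.78^2·0.22^4 = 0.02138
  k=3: C(6,3)·0.78^3·0.22^3 = 0.10106
  k=4: C(6,4)·0.78^4·0.22^2 = 0.26873
  k=5: C(6,5)·0.78^5·0.22^1 = 0.38111
Total = 0.77228

0.772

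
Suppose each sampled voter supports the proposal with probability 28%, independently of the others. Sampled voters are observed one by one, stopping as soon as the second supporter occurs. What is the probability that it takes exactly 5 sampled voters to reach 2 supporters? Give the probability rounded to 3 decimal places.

0.117

Y = trial on which the second success occurs; negative binomial, r=2, p=0.28.
P(Y=5) = C(4,1) · p^2 · (1−p)^3
= 4 · 0.0784 · 0.37325 = 0.11705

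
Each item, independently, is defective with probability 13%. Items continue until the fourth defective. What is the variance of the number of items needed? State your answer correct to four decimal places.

205.9172

Y = total items until the fourth success; negative binomial with r=4, p=0.13.
Var(Y) = r(1−p)/p² = 4·0.87 / 0.13² = 205.917160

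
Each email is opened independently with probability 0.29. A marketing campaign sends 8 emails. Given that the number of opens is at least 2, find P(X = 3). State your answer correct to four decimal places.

X ~ Binomial(8, 0.29). Want P(X=3 | X≥2) = P(X=3) / P(X≥2).
P(X=3) = C(8,3)·0.29^3·0.71^5 = 0.246419
P(X≥2) = 1 − 0.064575 − 0.211007 = 0.724418
Ratio = 0.246419 / 0.724418 = 0.340161

0.3402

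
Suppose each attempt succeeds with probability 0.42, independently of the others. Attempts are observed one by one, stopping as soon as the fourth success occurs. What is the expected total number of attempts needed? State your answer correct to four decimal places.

Y = total attempts until the fourth success; negative binomial with r=4, p=0.42.
E[Y] = r / p = 4 / 0.42 = 9.523810

9.5238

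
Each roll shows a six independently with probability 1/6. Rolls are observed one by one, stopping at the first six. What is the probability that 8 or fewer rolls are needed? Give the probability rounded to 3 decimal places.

0.767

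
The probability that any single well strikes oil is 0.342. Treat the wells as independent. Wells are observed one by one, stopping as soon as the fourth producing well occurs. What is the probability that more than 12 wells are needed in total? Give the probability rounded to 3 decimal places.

Needing more than 12 wells ⇔ fewer than 4 successes in the first 12. With X ~ Binomial(12, 0.342), P(Y > 12) = P(X ≤ 3).
  k=0: C(12,0)·0.342^0·0.658^12 = 0.00659
  k=1: C(12,1)·0.342^1·0.658^11 = 0.04109
  k=2: C(12,2)·0.342^2·0.658^10 = 0.11745
  k=3: C(12,3)·0.342^3·0.658^9 = 0.20349
P(X ≤ 3) = 0.36861

0.369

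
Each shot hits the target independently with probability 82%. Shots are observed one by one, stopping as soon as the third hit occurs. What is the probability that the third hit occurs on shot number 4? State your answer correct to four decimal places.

Y = trial on which the third success occurs; negative binomial, r=3, p=0.82.
P(Y=4) = C(3,2) · p^3 · (1−p)^1
= 3 · 0.55137 · 0.18 = 0.297739

0.2977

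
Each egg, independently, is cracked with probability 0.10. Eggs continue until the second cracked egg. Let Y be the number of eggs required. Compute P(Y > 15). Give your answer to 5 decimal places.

Needing more than 15 eggs ⇔ fewer than 2 successes in the first 15. With X ~ Binomial(15, 0.10), P(Y > 15) = P(X ≤ 1).
  k=0: C(15,0)·0.10^0·0.90^15 = 0.2058911
  k=1: C(15,1)·0.10^1·0.90^14 = 0.3431519
P(X ≤ 1) = 0.5490430

0.54904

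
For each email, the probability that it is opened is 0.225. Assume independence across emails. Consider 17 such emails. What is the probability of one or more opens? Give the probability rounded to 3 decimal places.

0.987

P(at least one) = 1 − P(none) = 1 − (1 − 0.225)^17
= 1 − 0.01313 = 0.98687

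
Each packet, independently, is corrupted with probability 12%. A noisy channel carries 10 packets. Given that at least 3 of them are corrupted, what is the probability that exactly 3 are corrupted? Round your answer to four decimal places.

0.7797

X ~ Binomial(10, 0.12). Want P(X=3 | X≥3) = P(X=3) / P(X≥3).
P(X=3) = C(10,3)·0.12^3·0.88^7 = 0.084743
P(X≥3) = 1 − 0.278501 − 0.379774 − 0.233043 = 0.108682
Ratio = 0.084743 / 0.108682 = 0.779735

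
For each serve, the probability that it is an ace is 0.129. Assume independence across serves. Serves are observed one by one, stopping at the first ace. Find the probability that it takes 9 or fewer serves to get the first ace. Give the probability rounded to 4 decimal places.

Y = number of serves to the first success; geometric, p = 0.129.
P(Y ≤ 9) = 1 − (1−p)^9 = 1 − 0.288512 = 0.711488

0.7115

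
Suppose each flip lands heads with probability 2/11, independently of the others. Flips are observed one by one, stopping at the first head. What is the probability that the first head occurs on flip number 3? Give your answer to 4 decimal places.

0.1217

Geometric (trials to first success), p = 0.181818.
P(Y = 3) = (1−p)^2 · p = 0.66942 · 0.181818 = 0.121713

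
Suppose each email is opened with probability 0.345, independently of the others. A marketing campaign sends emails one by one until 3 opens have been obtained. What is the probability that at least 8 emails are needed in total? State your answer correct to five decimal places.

0.54377

Needing more than 7 emails ⇔ fewer than 3 successes in the first 7. With X ~ Binomial(7, 0.345), P(Y > 7) = P(X ≤ 2).
  k=0: C(7,0)·0.345^0·0.655^7 = 0.0517236
  k=1: C(7,1)·0.345^1·0.655^6 = 0.1907063
  k=2: C(7,2)·0.345^2·0.655^5 = 0.3013450
P(X ≤ 2) = 0.5437749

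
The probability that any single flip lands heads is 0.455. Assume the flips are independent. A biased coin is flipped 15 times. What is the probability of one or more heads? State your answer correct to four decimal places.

P(at least one) = 1 − P(none) = 1 − (1 − 0.455)^15
= 1 − 0.000111 = 0.999889

0.9999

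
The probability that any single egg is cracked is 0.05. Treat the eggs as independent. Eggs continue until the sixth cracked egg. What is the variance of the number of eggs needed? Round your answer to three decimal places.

2280.000

Y = total eggs until the sixth success; negative binomial with r=6, p=0.05.
Var(Y) = r(1−p)/p² = 6·0.95 / 0.05² = 2280.00000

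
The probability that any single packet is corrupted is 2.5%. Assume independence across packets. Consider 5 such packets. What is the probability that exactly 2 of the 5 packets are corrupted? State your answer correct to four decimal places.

X ~ Binomial(n=5, p=0.025).
P(X=2) = C(5,2) · p^2 · (1−p)^3
= 10 · 0.000625 · 0.92686 = 0.005793

0.0058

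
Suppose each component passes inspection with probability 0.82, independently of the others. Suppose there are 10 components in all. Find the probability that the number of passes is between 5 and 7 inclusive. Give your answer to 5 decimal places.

X ~ Binomial(10, 0.82); P(5 ≤ X ≤ 7) = Σ C(10,k) p^k (1−p)^(10−k) over k:
  k=5: C(10,5)·0.82^5·0.18^5 = 0.0176536
  k=6: C(10,6)·0.82^6·0.18^4 = 0.0670181
  k=7: C(10,7)·0.82^7·0.18^3 = 0.1744599
Total = 0.2591317

0.25913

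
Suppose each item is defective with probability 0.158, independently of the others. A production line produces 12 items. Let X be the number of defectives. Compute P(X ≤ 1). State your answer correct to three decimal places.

0.413

X ~ Binomial(12, 0.158); P(X ≤ 1) = Σ C(12,k) p^k (1−p)^(12−k) over k:
  k=0: C(12,0)·0.158^0·0.842^12 = 0.12698
  k=1: C(12,1)·0.158^1·0.842^11 = 0.28594
Total = 0.41292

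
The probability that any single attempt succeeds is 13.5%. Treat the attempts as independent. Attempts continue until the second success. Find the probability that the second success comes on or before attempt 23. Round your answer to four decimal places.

Finishing within 23 attempts ⇔ at least 2 successes in the first 23. With X ~ Binomial(23, 0.135), P(Y ≤ 23) = 1 − P(X ≤ 1).
  k=0: C(23,0)·0.135^0·0.865^23 = 0.035593
  k=1: C(23,1)·0.135^1·0.865^22 = 0.127766
1 − 0.163360 = 0.836640

0.8366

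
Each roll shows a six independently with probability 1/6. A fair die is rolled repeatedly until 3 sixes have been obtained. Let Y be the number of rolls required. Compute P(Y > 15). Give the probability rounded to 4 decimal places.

0.5322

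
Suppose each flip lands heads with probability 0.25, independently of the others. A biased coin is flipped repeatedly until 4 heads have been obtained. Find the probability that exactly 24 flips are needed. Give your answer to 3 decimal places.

0.022

Y = trial on which the fourth success occurs; negative binomial, r=4, p=0.25.
P(Y=24) = C(23,3) · p^4 · (1−p)^20
= 1771 · 0.0039062 · 0.0031712 = 0.02194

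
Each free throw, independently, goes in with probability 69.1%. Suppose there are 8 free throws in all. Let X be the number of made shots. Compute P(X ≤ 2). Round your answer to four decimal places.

X ~ Binomial(8, 0.691); P(X ≤ 2) = Σ C(8,k) p^k (1−p)^(8−k) over k:
  k=0: C(8,0)·0.691^0·0.309^8 = 0.000083
  k=1: C(8,1)·0.691^1·0.309^7 = 0.001487
  k=2: C(8,2)·0.691^2·0.309^6 = 0.011638
Total = 0.013208

0.0132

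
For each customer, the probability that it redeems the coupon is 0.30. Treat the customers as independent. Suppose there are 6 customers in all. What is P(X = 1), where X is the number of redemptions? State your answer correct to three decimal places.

0.303

X ~ Binomial(n=6, p=0.30).
P(X=1) = C(6,1) · p^1 · (1−p)^5
= 6 · 0.3 · 0.16807 = 0.30253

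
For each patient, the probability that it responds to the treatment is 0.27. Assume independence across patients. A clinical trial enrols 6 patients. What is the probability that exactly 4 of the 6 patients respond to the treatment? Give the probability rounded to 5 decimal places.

X ~ Binomial(n=6, p=0.27).
P(X=4) = C(6,4) · p^4 · (1−p)^2
= 15 · 0.0053144 · 0.5329 = 0.0424807

0.04248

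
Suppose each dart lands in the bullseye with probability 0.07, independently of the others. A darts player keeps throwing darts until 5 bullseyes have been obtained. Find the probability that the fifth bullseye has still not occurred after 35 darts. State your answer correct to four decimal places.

Needing more than 35 darts ⇔ fewer than 5 successes in the first 35. With X ~ Binomial(35, 0.07), P(Y > 35) = P(X ≤ 4).
  k=0: C(35,0)·0.07^0·0.93^35 = 0.078868
  k=1: C(35,1)·0.07^1·0.93^34 = 0.207772
  k=2: C(35,2)·0.07^2·0.93^33 = 0.265858
  k=3: C(35,3)·0.07^3·0.93^32 = 0.220119
  k=4: C(35,4)·0.07^4·0.93^31 = 0.132545
P(X ≤ 4) = 0.905163

0.9052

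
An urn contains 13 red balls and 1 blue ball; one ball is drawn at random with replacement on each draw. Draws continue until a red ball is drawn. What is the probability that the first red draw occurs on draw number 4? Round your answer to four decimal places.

Geometric (trials to first success), p = 0.928571.
P(Y = 4) = (1−p)^3 · p = 0.00036443 · 0.928571 = 0.000338

0.0003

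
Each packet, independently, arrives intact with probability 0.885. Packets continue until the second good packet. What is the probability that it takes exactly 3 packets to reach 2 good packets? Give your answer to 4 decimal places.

0.1801

Y = trial on which the second success occurs; negative binomial, r=2, p=0.885.
P(Y=3) = C(2,1) · p^2 · (1−p)^1
= 2 · 0.78322 · 0.115 = 0.180142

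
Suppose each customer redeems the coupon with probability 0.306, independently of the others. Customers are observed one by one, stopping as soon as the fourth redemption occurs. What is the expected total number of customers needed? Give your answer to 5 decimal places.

Y = total customers until the fourth success; negative binomial with r=4, p=0.306.
E[Y] = r / p = 4 / 0.306 = 13.0718954

13.07190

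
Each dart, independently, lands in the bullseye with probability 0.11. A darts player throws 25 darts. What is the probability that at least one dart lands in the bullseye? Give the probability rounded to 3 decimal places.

P(at least one) = 1 − P(none) = 1 − (1 − 0.11)^25
= 1 − 0.05429 = 0.94571

0.946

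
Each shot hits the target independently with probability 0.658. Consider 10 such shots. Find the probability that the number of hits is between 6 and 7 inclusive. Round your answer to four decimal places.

X ~ Binomial(10, 0.658); P(6 ≤ X ≤ 7) = Σ C(10,k) p^k (1−p)^(10−k) over k:
  k=6: C(10,6)·0.658^6·0.342^4 = 0.233173
  k=7: C(10,7)·0.658^7·0.342^3 = 0.256354
Total = 0.489528

0.4895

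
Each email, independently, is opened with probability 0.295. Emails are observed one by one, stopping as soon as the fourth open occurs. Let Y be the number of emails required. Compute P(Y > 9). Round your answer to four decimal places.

0.7410

Needing more than 9 emails ⇔ fewer than 4 successes in the first 9. With X ~ Binomial(9, 0.295), P(Y > 9) = P(X ≤ 3).
  k=0: C(9,0)·0.295^0·0.705^9 = 0.043023
  k=1: C(9,1)·0.295^1·0.705^8 = 0.162023
  k=2: C(9,2)·0.295^2·0.705^7 = 0.271188
  k=3: C(9,3)·0.295^3·0.705^6 = 0.264777
P(X ≤ 3) = 0.741011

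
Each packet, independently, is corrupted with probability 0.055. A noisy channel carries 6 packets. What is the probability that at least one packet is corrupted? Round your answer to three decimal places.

P(at least one) = 1 − P(none) = 1 − (1 − 0.055)^6
= 1 − 0.71218 = 0.28782

0.288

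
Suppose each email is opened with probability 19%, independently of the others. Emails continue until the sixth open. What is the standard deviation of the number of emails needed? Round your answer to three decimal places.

11.603

Y = total emails until the sixth success; negative binomial with r=6, p=0.19.
SD(Y) = √[r(1−p)/p²] = √(134.62604) = 11.60285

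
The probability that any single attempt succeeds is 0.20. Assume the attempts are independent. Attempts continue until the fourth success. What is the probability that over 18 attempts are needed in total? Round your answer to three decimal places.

0.501

Needing more than 18 attempts ⇔ fewer than 4 successes in the first 18. With X ~ Binomial(18, 0.20), P(Y > 18) = P(X ≤ 3).
  k=0: C(18,0)·0.20^0·0.80^18 = 0.01801
  k=1: C(18,1)·0.20^1·0.80^17 = 0.08106
  k=2: C(18,2)·0.20^2·0.80^16 = 0.17226
  k=3: C(18,3)·0.20^3·0.80^15 = 0.22968
P(X ≤ 3) = 0.50103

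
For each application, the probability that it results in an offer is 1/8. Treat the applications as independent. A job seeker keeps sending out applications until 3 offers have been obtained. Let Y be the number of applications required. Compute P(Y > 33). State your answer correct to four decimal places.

0.2011

Needing more than 33 applications ⇔ fewer than 3 successes in the first 33. With X ~ Binomial(33, 0.125), P(Y > 33) = P(X ≤ 2).
  k=0: C(33,0)·0.125^0·0.875^33 = 0.012197
  k=1: C(33,1)·0.125^1·0.875^32 = 0.057502
  k=2: C(33,2)·0.125^2·0.875^31 = 0.131433
P(X ≤ 2) = 0.201132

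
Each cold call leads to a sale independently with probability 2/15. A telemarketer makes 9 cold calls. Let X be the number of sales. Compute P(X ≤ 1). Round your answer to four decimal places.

X ~ Binomial(9, 0.133333); P(X ≤ 1) = Σ C(9,k) p^k (1−p)^(9−k) over k:
  k=0: C(9,0)·0.133333^0·0.866667^9 = 0.275847
  k=1: C(9,1)·0.133333^1·0.866667^8 = 0.381943
Total = 0.657790

0.6578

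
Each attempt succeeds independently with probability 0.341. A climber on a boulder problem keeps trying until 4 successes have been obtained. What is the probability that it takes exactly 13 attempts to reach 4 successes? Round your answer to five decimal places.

0.06973

Y = trial on which the fourth success occurs; negative binomial, r=4, p=0.341.
P(Y=13) = C(12,3) · p^4 · (1−p)^9
= 220 · 0.013521 · 0.023441 = 0.0697283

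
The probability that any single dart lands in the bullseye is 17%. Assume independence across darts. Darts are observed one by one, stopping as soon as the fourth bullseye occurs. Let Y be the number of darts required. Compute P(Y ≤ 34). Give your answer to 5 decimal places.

0.85301

Finishing within 34 darts ⇔ at least 4 successes in the first 34. With X ~ Binomial(34, 0.17), P(Y ≤ 34) = 1 − P(X ≤ 3).
  k=0: C(34,0)·0.17^0·0.83^34 = 0.0017728
  k=1: C(34,1)·0.17^1·0.83^33 = 0.0123454
  k=2: C(34,2)·0.17^2·0.83^32 = 0.0417215
  k=3: C(34,3)·0.17^3·0.83^31 = 0.0911505
1 − 0.1469902 = 0.8530098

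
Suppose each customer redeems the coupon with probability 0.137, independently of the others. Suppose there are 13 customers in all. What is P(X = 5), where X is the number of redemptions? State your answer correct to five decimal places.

X ~ Binomial(n=13, p=0.137).
P(X=5) = C(13,5) · p^5 · (1−p)^8
= 1287 · 4.8262e-05 · 0.30767 = 0.0191103

0.01911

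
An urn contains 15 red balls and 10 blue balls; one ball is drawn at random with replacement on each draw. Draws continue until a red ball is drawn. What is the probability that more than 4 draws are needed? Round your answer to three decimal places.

0.026

Y = number of draws to the first success; geometric, p = 0.60.
P(Y > 4) = P(first 4 all fail) = (1−p)^4 = 0.02560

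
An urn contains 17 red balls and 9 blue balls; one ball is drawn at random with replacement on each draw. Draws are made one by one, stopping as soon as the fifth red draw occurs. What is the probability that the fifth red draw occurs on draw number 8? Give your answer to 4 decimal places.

0.1735

Y = trial on which the fifth success occurs; negative binomial, r=5, p=0.653846.
P(Y=8) = C(7,4) · p^5 · (1−p)^3
= 35 · 0.1195 · 0.041477 = 0.173482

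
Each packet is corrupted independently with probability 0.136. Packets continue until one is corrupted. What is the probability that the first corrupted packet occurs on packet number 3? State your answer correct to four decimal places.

0.1015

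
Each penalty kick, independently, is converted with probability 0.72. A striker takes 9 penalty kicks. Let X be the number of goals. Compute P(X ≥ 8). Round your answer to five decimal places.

0.23399

X ~ Binomial(9, 0.72); P(X ≥ 8) = Σ C(9,k) p^k (1−p)^(9−k) over k:
  k=8: C(9,8)·0.72^8·0.28^1 = 0.1819954
  k=9: C(9,9)·0.72^9·0.28^0 = 0.0519987
Total = 0.2339941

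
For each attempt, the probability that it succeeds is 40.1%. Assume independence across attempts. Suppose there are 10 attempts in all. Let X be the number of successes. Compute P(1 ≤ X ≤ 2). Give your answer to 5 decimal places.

0.15974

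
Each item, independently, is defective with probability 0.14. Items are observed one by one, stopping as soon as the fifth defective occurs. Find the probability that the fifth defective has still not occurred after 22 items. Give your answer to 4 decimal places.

0.8144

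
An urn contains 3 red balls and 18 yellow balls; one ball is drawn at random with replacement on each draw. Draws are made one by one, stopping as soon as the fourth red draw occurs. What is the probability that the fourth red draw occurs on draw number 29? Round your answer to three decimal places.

Y = trial on which the fourth success occurs; negative binomial, r=4, p=0.142857.
P(Y=29) = C(28,3) · p^4 · (1−p)^25
= 3276 · 0.00041649 · 0.0212 = 0.02893

0.029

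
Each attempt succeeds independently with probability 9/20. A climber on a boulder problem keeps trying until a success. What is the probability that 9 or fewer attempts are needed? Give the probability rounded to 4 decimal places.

0.9954

Y = number of attempts to the first success; geometric, p = 0.45.
P(Y ≤ 9) = 1 − (1−p)^9 = 1 − 0.004605 = 0.995395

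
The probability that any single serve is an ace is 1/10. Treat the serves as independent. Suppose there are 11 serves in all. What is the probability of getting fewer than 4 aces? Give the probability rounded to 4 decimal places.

0.9815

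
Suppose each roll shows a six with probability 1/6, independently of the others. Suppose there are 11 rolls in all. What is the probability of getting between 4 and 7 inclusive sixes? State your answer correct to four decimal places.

0.0955

X ~ Binomial(11, 0.166667); P(4 ≤ X ≤ 7) = Σ C(11,k) p^k (1−p)^(11−k) over k:
  k=4: C(11,4)·0.166667^4·0.833333^7 = 0.071062
  k=5: C(11,5)·0.166667^5·0.833333^6 = 0.019897
  k=6: C(11,6)·0.166667^6·0.833333^5 = 0.003979
  k=7: C(11,7)·0.166667^7·0.833333^4 = 0.000568
Total = 0.095508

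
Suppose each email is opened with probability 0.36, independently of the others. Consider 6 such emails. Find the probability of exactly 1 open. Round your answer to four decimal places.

0.2319

X ~ Binomial(n=6, p=0.36).
P(X=1) = C(6,1) · p^1 · (1−p)^5
= 6 · 0.36 · 0.10737 = 0.231928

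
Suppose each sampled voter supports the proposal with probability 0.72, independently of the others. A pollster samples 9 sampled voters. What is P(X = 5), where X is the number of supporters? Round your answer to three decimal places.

0.150

X ~ Binomial(n=9, p=0.72).
P(X=5) = C(9,5) · p^5 · (1−p)^4
= 126 · 0.19349 · 0.0061466 = 0.14985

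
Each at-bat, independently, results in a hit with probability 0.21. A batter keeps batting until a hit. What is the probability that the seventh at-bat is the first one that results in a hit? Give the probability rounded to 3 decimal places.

Geometric (trials to first success), p = 0.21.
P(Y = 7) = (1−p)^6 · p = 0.24309 · 0.21 = 0.05105

0.051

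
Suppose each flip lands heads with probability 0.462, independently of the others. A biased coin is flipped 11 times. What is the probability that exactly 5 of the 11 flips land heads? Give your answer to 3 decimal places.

0.236

X ~ Binomial(n=11, p=0.462).
P(X=5) = C(11,5) · p^5 · (1−p)^6
= 462 · 0.021048 · 0.024249 = 0.23580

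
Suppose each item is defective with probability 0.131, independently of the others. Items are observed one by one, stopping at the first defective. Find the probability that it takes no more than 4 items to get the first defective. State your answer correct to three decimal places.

Y = number of items to the first success; geometric, p = 0.131.
P(Y ≤ 4) = 1 − (1−p)^4 = 1 − 0.57027 = 0.42973

0.430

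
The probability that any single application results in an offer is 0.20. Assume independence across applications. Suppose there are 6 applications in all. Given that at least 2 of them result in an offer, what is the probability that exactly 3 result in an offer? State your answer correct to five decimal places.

0.23770

X ~ Binomial(6, 0.20). Want P(X=3 | X≥2) = P(X=3) / P(X≥2).
P(X=3) = C(6,3)·0.20^3·0.80^3 = 0.0819200
P(X≥2) = 1 − 0.2621440 − 0.3932160 = 0.3446400
Ratio = 0.0819200 / 0.3446400 = 0.2376973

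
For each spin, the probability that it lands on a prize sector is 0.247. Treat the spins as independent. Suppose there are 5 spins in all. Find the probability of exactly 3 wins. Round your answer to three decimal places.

0.085

X ~ Binomial(n=5, p=0.247).
P(X=3) = C(5,3) · p^3 · (1−p)^2
= 10 · 0.015069 · 0.56701 = 0.08544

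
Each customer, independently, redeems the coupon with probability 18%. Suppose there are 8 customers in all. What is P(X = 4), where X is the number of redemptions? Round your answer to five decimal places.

X ~ Binomial(n=8, p=0.18).
P(X=4) = C(8,4) · p^4 · (1−p)^4
= 70 · 0.0010498 · 0.45212 = 0.0332234

0.03322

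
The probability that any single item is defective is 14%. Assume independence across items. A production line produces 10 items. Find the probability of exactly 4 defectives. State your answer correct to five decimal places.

X ~ Binomial(n=10, p=0.14).
P(X=4) = C(10,4) · p^4 · (1−p)^6
= 210 · 0.00038416 · 0.40457 = 0.0326379

0.03264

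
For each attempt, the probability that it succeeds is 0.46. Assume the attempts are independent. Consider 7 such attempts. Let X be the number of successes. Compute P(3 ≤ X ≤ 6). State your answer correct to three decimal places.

0.698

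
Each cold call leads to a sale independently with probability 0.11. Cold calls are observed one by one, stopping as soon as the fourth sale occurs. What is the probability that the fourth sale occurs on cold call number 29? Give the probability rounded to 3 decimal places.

0.026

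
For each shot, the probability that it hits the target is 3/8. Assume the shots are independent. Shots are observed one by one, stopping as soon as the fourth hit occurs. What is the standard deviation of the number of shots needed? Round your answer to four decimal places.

Y = total shots until the fourth success; negative binomial with r=4, p=0.375.
SD(Y) = √[r(1−p)/p²] = √(17.777778) = 4.216370

4.2164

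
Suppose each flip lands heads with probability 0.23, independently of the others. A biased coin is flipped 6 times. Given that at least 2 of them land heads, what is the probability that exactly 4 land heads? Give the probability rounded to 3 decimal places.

0.060

X ~ Binomial(6, 0.23). Want P(X=4 | X≥2) = P(X=4) / P(X≥2).
P(X=4) = C(6,4)·0.23^4·0.77^2 = 0.02489
P(X≥2) = 1 − 0.20842 − 0.37354 = 0.41804
Ratio = 0.02489 / 0.41804 = 0.05953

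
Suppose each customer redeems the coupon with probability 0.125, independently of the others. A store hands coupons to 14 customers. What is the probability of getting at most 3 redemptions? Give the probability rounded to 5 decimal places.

X ~ Binomial(14, 0.125); P(X ≤ 3) = Σ C(14,k) p^k (1−p)^(14−k) over k:
  k=0: C(14,0)·0.125^0·0.875^14 = 0.1542101
  k=1: C(14,1)·0.125^1·0.875^13 = 0.3084201
  k=2: C(14,2)·0.125^2·0.875^12 = 0.2863901
  k=3: C(14,3)·0.125^3·0.875^11 = 0.1636515
Total = 0.9126719

0.91267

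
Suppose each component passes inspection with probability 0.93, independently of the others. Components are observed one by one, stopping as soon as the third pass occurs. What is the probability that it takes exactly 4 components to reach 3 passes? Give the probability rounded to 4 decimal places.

0.1689

Y = trial on which the third success occurs; negative binomial, r=3, p=0.93.
P(Y=4) = C(3,2) · p^3 · (1−p)^1
= 3 · 0.80436 · 0.07 = 0.168915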